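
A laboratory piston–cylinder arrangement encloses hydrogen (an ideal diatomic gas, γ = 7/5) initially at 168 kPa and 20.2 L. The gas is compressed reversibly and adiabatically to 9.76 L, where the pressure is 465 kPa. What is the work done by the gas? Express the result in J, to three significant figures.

Adiabatic: W = (P₁V₁ − P₂V₂)/(γ − 1) with γ = 7/5.
P₁V₁ = 3394 J, P₂V₂ = 4538 J.
W = (3394 − 4538) / 0.4 = -2862 J.

W ≈ -2860 J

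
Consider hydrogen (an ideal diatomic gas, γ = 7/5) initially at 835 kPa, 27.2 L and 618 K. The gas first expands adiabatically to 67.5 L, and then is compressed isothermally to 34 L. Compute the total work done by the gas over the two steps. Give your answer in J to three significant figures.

W_total ≈ 6480 J

Step 1 (adiabatic): W = (P₁V₁ − P₂V₂)/(γ−1) = (22712 − 15789)/0.4 = 17307 J.
After step 1: P = 233.9 kPa, V = 67.5 L, T = 429.6 K.
Step 2 (isothermal): W = P₁V₁ ln(V₂/V₁) = (15789) ln(34/67.5) = -10828 J.
W_total = 17307 − 10828 = 6479 J.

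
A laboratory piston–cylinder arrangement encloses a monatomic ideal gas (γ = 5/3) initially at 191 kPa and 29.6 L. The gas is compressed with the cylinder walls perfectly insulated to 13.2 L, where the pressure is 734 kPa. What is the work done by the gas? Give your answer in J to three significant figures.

W ≈ -6050 J

Adiabatic: W = (P₁V₁ − P₂V₂)/(γ − 1) with γ = 5/3.
P₁V₁ = 5654 J, P₂V₂ = 9689 J.
W = (5654 − 9689) / 0.6667 = -6053 J.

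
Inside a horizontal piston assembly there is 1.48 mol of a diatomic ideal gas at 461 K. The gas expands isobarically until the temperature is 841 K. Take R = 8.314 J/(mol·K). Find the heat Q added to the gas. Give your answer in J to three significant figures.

Isobaric: W = nRΔT = (1.48)(8.314)(380) = 4676 J.
ΔU = nCᵥΔT with Cᵥ = 5R/2: ΔU = (1.48)(20.79)(380) = 11689 J.
Q = ΔU + W = 11689 + 4676 = 16365 J.

Q ≈ 16400 J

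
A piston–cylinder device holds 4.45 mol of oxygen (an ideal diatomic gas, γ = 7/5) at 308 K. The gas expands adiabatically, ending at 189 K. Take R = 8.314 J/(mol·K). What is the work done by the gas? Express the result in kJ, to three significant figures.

Adiabatic ⇒ Q = 0, so W_by = −ΔU = nCᵥ(T₁ − T₂).
Cᵥ = 5R/2 = 20.79 J/(mol·K).
W = (4.45)(20.79)(308 − 189) = 11007 J.

W ≈ 11.0 kJ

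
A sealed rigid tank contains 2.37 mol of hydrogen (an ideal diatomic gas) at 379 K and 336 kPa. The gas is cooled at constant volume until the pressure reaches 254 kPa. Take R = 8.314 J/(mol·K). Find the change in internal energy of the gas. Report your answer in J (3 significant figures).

ΔU ≈ -4560 J

Constant volume ⇒ W = 0, so Q = ΔU = nCᵥΔT with Cᵥ = 5R/2 = 20.79 J/(mol·K).
At constant V, T₂/T₁ = P₂/P₁ ⇒ ΔT = T₁(P₂/P₁ − 1) = 379·(254/336 − 1) = -92.49 K.
ΔU = (2.37)(20.79)(-92.49) = -4556 J.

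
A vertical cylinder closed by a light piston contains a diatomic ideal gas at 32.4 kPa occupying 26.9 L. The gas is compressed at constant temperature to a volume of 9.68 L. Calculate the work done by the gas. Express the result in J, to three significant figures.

W ≈ -891 J

Isothermal: W = nRT ln(V₂/V₁) = P₁V₁ ln(V₂/V₁).
P₁V₁ = (32.4 kPa)(26.9 L) = 871.6 J.
W = 871.6 × ln(9.68/26.9) = 871.6 × -1.022
W_by_gas = -890.8 J.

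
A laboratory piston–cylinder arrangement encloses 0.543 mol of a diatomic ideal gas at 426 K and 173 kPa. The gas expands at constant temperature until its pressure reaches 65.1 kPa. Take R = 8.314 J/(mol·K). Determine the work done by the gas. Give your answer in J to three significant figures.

Isothermal process: W = nRT ln(V₂/V₁) = nRT ln(P₁/P₂).
W = (0.543)(8.314)(426) × ln(173/65.1)
  = 1923 × ln(2.657) = 1923 × 0.9774
W_by_gas = 1880 J.

W ≈ 1880 J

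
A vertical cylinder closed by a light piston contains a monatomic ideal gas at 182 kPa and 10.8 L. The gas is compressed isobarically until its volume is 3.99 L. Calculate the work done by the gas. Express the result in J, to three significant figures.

Isobaric: W = P ΔV.
W = (182 kPa)(3.99 − 10.8 L) = (182)(-6.81) = -1239 J.

W ≈ -1240 J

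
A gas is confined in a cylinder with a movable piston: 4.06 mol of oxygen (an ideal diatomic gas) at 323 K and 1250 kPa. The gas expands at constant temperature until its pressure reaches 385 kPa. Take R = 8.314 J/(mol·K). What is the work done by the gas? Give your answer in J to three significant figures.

Isothermal process: W = nRT ln(V₂/V₁) = nRT ln(P₁/P₂).
W = (4.06)(8.314)(323) × ln(1250/385)
  = 10903 × ln(3.247) = 10903 × 1.178
W_by_gas = 12840 J.

W ≈ 12800 J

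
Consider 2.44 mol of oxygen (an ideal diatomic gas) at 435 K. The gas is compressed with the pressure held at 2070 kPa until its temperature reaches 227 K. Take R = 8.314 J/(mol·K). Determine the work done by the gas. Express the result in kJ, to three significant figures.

Isobaric: W = P ΔV = nR ΔT.
W = (2.44)(8.314)(227 − 435) = -4220 J.

W ≈ -4.22 kJ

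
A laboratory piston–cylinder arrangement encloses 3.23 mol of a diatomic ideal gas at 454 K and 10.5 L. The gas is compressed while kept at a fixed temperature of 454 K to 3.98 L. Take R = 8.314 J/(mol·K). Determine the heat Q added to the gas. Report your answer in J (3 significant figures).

Q ≈ -11800 J

Isothermal ⇒ ΔU = 0, so Q = W = nRT ln(V₂/V₁).
Q = (3.23)(8.314)(454) ln(3.98/10.5) = 12192 × -0.9701 = -11827 J.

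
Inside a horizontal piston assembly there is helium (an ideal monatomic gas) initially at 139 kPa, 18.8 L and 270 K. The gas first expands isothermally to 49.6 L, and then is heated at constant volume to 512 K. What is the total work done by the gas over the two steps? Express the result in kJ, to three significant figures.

Step 1 (isothermal): W = P₁V₁ ln(V₂/V₁) = (2613) ln(49.6/18.8) = 2535 J.
Step 2 (isochoric): W = 0 (constant volume).
W_total = 2535 + 0 = 2535 J.

W_total ≈ 2.54 kJ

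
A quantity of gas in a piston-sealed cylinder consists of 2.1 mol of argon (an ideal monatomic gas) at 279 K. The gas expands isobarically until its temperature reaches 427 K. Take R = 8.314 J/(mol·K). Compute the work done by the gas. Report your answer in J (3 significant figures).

W ≈ 2580 J

Isobaric: W = P ΔV = nR ΔT.
W = (2.1)(8.314)(427 − 279) = 2584 J.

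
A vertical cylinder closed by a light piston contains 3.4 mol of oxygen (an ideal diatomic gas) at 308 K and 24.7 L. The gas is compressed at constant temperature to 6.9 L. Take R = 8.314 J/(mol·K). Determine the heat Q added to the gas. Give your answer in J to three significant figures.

Isothermal ⇒ ΔU = 0, so Q = W = nRT ln(V₂/V₁).
Q = (3.4)(8.314)(308) ln(6.9/24.7) = 8706 × -1.275 = -11103 J.

Q ≈ -11100 J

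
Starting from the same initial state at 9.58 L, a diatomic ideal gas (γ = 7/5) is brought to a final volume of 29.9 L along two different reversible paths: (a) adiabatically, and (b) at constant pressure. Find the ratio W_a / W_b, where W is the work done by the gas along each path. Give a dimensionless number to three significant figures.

Path (a) adiabatic: W = P₁V₁(1 − (V₁/V₂)^(γ−1))/(γ−1) → W_a/(P₁V₁) = 0.9143.
Path (b) isobaric: W = P₁(V₂ − V₁) → W_b/(P₁V₁) = 2.121.
W_a / W_b = 0.9143 / 2.121 = 0.4311.

W_a / W_b ≈ 0.431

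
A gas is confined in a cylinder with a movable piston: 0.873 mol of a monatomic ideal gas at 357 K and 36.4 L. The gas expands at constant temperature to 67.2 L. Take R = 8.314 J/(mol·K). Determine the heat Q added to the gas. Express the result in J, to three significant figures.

Isothermal ⇒ ΔU = 0, so Q = W = nRT ln(V₂/V₁).
Q = (0.873)(8.314)(357) ln(67.2/36.4) = 2591 × 0.6131 = 1589 J.

Q ≈ 1590 J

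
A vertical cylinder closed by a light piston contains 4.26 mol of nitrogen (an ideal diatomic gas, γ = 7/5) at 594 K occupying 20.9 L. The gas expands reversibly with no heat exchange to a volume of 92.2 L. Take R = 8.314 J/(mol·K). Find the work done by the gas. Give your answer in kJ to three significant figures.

Adiabatic: TV^(γ−1) = const with γ = 7/5.
T₂ = T₁ (V₁/V₂)^(γ−1) = 594 × (20.9/92.2)^0.4 = 594 × 0.5523 = 328.1 K.
W_by = nCᵥ(T₁ − T₂) = (4.26)(20.79)(594 − 328.1) = 23547 J.

W ≈ 23.5 kJ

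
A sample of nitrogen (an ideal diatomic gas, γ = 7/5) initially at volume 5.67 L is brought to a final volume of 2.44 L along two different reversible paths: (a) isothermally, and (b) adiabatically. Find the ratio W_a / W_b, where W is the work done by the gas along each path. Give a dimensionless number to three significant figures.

W_a / W_b ≈ 0.841

Path (a) isothermal: W = P₁V₁ ln(V₂/V₁) → W_a/(P₁V₁) = -0.8432.
Path (b) adiabatic: W = P₁V₁(1 − (V₁/V₂)^(γ−1))/(γ−1) → W_b/(P₁V₁) = -1.003.
W_a / W_b = -0.8432 / -1.003 = 0.8408.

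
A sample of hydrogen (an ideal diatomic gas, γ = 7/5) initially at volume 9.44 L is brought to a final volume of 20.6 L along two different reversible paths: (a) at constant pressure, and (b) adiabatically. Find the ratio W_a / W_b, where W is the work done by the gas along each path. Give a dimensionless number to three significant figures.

W_a / W_b ≈ 1.76

Path (a) isobaric: W = P₁(V₂ − V₁) → W_a/(P₁V₁) = 1.182.
Path (b) adiabatic: W = P₁V₁(1 − (V₁/V₂)^(γ−1))/(γ−1) → W_b/(P₁V₁) = 0.6703.
W_a / W_b = 1.182 / 0.6703 = 1.764.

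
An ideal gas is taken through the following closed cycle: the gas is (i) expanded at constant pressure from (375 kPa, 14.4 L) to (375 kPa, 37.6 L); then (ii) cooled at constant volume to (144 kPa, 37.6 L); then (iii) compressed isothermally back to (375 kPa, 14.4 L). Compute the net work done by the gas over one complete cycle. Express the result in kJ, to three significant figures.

W_net ≈ 3.50 kJ

Leg (i): W = PΔV = (375)(37.6 − 14.4) = 8700 J.
Leg (ii): W = 0.
Leg (iii): W = PᵢVᵢ ln(V_f/Vᵢ) = (5414) ln(14.4/37.6) = -5197 J.
W_net = 8700 − 5197 = 3503 J.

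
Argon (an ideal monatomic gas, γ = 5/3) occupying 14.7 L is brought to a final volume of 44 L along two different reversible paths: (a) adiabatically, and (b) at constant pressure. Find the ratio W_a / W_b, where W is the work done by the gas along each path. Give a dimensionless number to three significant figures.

Path (a) adiabatic: W = P₁V₁(1 − (V₁/V₂)^(γ−1))/(γ−1) → W_a/(P₁V₁) = 0.7778.
Path (b) isobaric: W = P₁(V₂ − V₁) → W_b/(P₁V₁) = 1.993.
W_a / W_b = 0.7778 / 1.993 = 0.3902.

W_a / W_b ≈ 0.390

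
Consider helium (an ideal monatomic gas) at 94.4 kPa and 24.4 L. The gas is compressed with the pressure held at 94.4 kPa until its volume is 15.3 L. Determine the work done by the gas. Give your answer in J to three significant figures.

Isobaric: W = P ΔV.
W = (94.4 kPa)(15.3 − 24.4 L) = (94.4)(-9.1) = -859 J.

W ≈ -859 J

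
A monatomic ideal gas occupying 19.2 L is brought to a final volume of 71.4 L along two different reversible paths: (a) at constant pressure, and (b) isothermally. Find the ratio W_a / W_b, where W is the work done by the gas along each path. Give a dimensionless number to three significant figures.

W_a / W_b ≈ 2.07

Path (a) isobaric: W = P₁(V₂ − V₁) → W_a/(P₁V₁) = 2.719.
Path (b) isothermal: W = P₁V₁ ln(V₂/V₁) → W_b/(P₁V₁) = 1.313.
W_a / W_b = 2.719 / 1.313 = 2.07.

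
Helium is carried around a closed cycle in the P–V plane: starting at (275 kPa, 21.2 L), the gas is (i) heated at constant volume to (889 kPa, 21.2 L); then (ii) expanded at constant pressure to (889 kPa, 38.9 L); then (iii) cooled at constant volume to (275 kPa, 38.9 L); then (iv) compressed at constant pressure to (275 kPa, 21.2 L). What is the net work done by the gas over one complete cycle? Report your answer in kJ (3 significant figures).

Constant-volume legs do no work.
W(ii) = (889)(38.9 − 21.2) = 15735 J; W(iv) = (275)(21.2 − 38.9) = -4868 J.
W_net = 15735 − 4868 = 10868 J (the clockwise enclosed area).

W_net ≈ 10.9 kJ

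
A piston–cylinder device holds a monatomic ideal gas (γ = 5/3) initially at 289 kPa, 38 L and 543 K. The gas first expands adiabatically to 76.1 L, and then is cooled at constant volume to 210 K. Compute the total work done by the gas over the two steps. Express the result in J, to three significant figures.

Step 1 (adiabatic): W = (P₁V₁ − P₂V₂)/(γ−1) = (10982 − 6912)/0.667 = 6105 J.
Step 2 (isochoric): W = 0 (constant volume).
W_total = 6105 + 0 = 6105 J.

W_total ≈ 6100 J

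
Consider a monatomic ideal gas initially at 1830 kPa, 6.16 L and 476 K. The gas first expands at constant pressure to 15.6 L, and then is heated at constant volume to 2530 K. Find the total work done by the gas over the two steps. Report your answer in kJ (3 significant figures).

W_total ≈ 17.3 kJ

Step 1 (isobaric): W = PΔV = (1830 kPa)(15.6 − 6.16 L) = 17275 J.
Step 2 (isochoric): W = 0 (constant volume).
W_total = 17275 + 0 = 17275 J.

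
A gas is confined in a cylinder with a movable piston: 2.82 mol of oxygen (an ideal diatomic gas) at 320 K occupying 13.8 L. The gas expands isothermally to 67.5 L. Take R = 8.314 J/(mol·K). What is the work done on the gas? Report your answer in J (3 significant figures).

Isothermal: W = nRT ln(V₂/V₁).
W = (2.82)(8.314)(320) × ln(67.5/13.8)
  = 7503 × 1.587
W_by_gas = 11910 J; work on gas = −W_by = -11910 J.

W ≈ -11900 J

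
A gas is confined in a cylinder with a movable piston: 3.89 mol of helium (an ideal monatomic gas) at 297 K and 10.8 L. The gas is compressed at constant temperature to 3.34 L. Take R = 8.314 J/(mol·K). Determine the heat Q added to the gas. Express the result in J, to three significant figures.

Q ≈ -11300 J

Isothermal ⇒ ΔU = 0, so Q = W = nRT ln(V₂/V₁).
Q = (3.89)(8.314)(297) ln(3.34/10.8) = 9605 × -1.174 = -11273 J.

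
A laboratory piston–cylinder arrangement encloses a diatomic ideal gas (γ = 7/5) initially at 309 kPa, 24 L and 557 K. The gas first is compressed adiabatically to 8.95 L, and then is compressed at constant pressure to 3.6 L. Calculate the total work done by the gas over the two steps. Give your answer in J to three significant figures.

Step 1 (adiabatic): W = (P₁V₁ − P₂V₂)/(γ−1) = (7416 − 11003)/0.4 = -8968 J.
After step 1: P = 1229 kPa, V = 8.95 L, T = 826.4 K.
Step 2 (isobaric): W = PΔV = (1229 kPa)(3.6 − 8.95 L) = -6577 J.
W_total = -8968 − 6577 = -15546 J.

W_total ≈ -15500 J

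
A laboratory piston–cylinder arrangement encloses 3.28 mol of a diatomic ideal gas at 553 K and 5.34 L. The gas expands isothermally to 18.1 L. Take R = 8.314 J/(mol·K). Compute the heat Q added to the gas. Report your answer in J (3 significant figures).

Q ≈ 18400 J

Isothermal ⇒ ΔU = 0, so Q = W = nRT ln(V₂/V₁).
Q = (3.28)(8.314)(553) ln(18.1/5.34) = 15080 × 1.221 = 18408 J.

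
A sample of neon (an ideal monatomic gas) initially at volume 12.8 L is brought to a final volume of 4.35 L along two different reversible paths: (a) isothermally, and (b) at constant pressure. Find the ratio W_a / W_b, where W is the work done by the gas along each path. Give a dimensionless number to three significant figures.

W_a / W_b ≈ 1.63

Path (a) isothermal: W = P₁V₁ ln(V₂/V₁) → W_a/(P₁V₁) = -1.079.
Path (b) isobaric: W = P₁(V₂ − V₁) → W_b/(P₁V₁) = -0.6602.
W_a / W_b = -1.079 / -0.6602 = 1.635.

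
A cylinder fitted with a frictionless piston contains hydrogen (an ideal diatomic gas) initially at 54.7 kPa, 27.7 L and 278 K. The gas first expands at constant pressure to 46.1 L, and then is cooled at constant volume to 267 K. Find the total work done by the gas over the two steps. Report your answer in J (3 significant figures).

Step 1 (isobaric): W = PΔV = (54.7 kPa)(46.1 − 27.7 L) = 1006 J.
Step 2 (isochoric): W = 0 (constant volume).
W_total = 1006 + 0 = 1006 J.

W_total ≈ 1010 J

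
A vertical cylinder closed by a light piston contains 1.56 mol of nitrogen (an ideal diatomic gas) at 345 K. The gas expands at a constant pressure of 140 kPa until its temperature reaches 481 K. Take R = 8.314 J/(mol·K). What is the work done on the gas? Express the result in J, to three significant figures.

Isobaric: W = P ΔV = nR ΔT.
W = (1.56)(8.314)(481 − 345) = 1764 J.
Work on gas = −W_by = -1764 J.

W ≈ -1760 J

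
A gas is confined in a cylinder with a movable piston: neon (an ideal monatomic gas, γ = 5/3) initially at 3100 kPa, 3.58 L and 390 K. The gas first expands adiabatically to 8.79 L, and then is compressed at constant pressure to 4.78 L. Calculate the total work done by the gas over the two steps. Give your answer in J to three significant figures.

Step 1 (adiabatic): W = (P₁V₁ − P₂V₂)/(γ−1) = (11098 − 6098)/0.667 = 7500 J.
After step 1: P = 693.7 kPa, V = 8.79 L, T = 214.3 K.
Step 2 (isobaric): W = PΔV = (693.7 kPa)(4.78 − 8.79 L) = -2782 J.
W_total = 7500 − 2782 = 4718 J.

W_total ≈ 4720 J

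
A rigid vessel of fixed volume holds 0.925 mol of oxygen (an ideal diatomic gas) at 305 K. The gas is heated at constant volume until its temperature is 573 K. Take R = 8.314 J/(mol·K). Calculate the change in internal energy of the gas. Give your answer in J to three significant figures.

ΔU ≈ 5150 J

Constant volume ⇒ W = 0, so Q = ΔU = nCᵥΔT with Cᵥ = 5R/2 = 20.79 J/(mol·K).
ΔU = (0.925)(20.79)(573 − 305) = 5153 J.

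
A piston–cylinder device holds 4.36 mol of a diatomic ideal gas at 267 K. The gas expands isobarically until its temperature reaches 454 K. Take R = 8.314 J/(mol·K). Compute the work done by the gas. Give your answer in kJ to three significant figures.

Isobaric: W = P ΔV = nR ΔT.
W = (4.36)(8.314)(454 − 267) = 6779 J.

W ≈ 6.78 kJ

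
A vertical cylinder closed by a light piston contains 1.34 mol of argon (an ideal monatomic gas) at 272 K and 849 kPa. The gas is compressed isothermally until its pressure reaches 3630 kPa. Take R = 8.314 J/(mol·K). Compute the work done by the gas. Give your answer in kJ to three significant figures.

W ≈ -4.40 kJ

Isothermal process: W = nRT ln(V₂/V₁) = nRT ln(P₁/P₂).
W = (1.34)(8.314)(272) × ln(849/3630)
  = 3030 × ln(0.2339) = 3030 × -1.453
W_by_gas = -4403 J.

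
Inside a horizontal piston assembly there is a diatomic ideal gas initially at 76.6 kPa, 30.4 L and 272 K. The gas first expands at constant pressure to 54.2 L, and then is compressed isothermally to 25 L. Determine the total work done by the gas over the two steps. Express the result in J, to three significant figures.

W_total ≈ -1390 J

Step 1 (isobaric): W = PΔV = (76.6 kPa)(54.2 − 30.4 L) = 1823 J.
After step 1: P = 76.6 kPa, V = 54.2 L, T = 484.9 K.
Step 2 (isothermal): W = P₁V₁ ln(V₂/V₁) = (4152) ln(25/54.2) = -3213 J.
W_total = 1823 − 3213 = -1390 J.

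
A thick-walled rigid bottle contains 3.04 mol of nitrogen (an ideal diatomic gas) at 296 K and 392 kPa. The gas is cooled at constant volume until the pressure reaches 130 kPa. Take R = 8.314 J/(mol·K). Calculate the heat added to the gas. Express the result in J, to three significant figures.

Q ≈ -12500 J

Constant volume ⇒ W = 0, so Q = ΔU = nCᵥΔT with Cᵥ = 5R/2 = 20.79 J/(mol·K).
At constant V, T₂/T₁ = P₂/P₁ ⇒ ΔT = T₁(P₂/P₁ − 1) = 296·(130/392 − 1) = -197.8 K.
ΔU = (3.04)(20.79)(-197.8) = -12501 J.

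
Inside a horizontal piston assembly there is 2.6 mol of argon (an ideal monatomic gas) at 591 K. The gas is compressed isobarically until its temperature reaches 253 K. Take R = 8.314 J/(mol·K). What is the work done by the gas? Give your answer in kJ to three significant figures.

W ≈ -7.31 kJ

Isobaric: W = P ΔV = nR ΔT.
W = (2.6)(8.314)(253 − 591) = -7306 J.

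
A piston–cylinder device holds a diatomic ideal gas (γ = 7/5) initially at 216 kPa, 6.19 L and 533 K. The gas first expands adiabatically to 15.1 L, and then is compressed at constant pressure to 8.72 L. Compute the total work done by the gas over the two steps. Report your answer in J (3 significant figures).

W_total ≈ 607 J

Step 1 (adiabatic): W = (P₁V₁ − P₂V₂)/(γ−1) = (1337 − 935.9)/0.4 = 1003 J.
After step 1: P = 61.98 kPa, V = 15.1 L, T = 373.1 K.
Step 2 (isobaric): W = PΔV = (61.98 kPa)(8.72 − 15.1 L) = -395.4 J.
W_total = 1003 − 395.4 = 607.4 J.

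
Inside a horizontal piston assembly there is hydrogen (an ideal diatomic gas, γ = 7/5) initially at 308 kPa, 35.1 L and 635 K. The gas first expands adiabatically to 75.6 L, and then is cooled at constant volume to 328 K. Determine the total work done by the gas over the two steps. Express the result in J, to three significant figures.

W_total ≈ 7140 J

Step 1 (adiabatic): W = (P₁V₁ − P₂V₂)/(γ−1) = (10811 − 7954)/0.4 = 7143 J.
Step 2 (isochoric): W = 0 (constant volume).
W_total = 7143 + 0 = 7143 J.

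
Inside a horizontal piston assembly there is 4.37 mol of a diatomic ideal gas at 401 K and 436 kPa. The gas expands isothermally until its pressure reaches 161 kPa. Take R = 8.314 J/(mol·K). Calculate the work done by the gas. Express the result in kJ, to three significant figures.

Isothermal process: W = nRT ln(V₂/V₁) = nRT ln(P₁/P₂).
W = (4.37)(8.314)(401) × ln(436/161)
  = 14569 × ln(2.708) = 14569 × 0.9962
W_by_gas = 14514 J.

W ≈ 14.5 kJ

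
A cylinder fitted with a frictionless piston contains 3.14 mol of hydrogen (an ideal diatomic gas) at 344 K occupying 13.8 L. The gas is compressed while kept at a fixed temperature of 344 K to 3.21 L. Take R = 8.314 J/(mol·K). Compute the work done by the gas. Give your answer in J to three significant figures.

W ≈ -13100 J

Isothermal: W = nRT ln(V₂/V₁).
W = (3.14)(8.314)(344) × ln(3.21/13.8)
  = 8980 × -1.458
W_by_gas = -13097 J.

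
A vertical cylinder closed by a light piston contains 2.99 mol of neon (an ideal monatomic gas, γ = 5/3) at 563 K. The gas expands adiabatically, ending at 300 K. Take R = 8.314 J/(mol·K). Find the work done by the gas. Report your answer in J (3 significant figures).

W ≈ 9810 J

Adiabatic ⇒ Q = 0, so W_by = −ΔU = nCᵥ(T₁ − T₂).
Cᵥ = 3R/2 = 12.47 J/(mol·K).
W = (2.99)(12.47)(563 − 300) = 9807 J.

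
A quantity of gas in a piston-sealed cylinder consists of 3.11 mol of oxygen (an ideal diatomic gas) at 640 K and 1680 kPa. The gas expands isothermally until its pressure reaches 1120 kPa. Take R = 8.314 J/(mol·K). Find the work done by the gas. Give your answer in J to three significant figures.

Isothermal process: W = nRT ln(V₂/V₁) = nRT ln(P₁/P₂).
W = (3.11)(8.314)(640) × ln(1680/1120)
  = 16548 × ln(1.5) = 16548 × 0.4055
W_by_gas = 6710 J.

W ≈ 6710 J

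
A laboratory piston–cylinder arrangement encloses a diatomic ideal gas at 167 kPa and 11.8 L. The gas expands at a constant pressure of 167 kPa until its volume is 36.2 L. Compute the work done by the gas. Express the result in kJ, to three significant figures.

Isobaric: W = P ΔV.
W = (167 kPa)(36.2 − 11.8 L) = (167)(24.4) = 4075 J.

W ≈ 4.07 kJ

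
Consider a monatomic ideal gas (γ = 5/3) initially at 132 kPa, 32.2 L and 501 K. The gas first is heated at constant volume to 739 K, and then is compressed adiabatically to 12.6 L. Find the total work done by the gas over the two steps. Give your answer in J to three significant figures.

W_total ≈ -8170 J

Step 1 (isochoric): W = 0 (constant volume).
After step 1: P = 194.7 kPa (V unchanged).
Step 2 (adiabatic): W = (P₁V₁ − P₂V₂)/(γ−1) = (6270 − 11719)/0.667 = -8174 J.
W_total = 0 − 8174 = -8174 J.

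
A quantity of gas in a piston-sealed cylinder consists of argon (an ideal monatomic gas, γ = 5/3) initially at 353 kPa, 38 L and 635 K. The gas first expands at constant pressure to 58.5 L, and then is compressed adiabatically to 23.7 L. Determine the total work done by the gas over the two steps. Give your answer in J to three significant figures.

W_total ≈ -18400 J

Step 1 (isobaric): W = PΔV = (353 kPa)(58.5 − 38 L) = 7236 J.
After step 1: P = 353 kPa, V = 58.5 L, T = 977.6 K.
Step 2 (adiabatic): W = (P₁V₁ − P₂V₂)/(γ−1) = (20650 − 37717)/0.667 = -25600 J.
W_total = 7236 − 25600 = -18363 J.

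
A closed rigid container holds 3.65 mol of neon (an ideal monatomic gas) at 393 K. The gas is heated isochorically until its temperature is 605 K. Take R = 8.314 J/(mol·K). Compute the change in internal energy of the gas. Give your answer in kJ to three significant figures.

Constant volume ⇒ W = 0, so Q = ΔU = nCᵥΔT with Cᵥ = 3R/2 = 12.47 J/(mol·K).
ΔU = (3.65)(12.47)(605 − 393) = 9650 J.

ΔU ≈ 9.65 kJ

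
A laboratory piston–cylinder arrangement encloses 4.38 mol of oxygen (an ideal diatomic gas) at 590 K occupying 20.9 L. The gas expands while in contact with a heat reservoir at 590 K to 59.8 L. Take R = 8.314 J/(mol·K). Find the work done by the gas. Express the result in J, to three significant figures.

W ≈ 22600 J

Isothermal: W = nRT ln(V₂/V₁).
W = (4.38)(8.314)(590) × ln(59.8/20.9)
  = 21485 × 1.051
W_by_gas = 22586 J.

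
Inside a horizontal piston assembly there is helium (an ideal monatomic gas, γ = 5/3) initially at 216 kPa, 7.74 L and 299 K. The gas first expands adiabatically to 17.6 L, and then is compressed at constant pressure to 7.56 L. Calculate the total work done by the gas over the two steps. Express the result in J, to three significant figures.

Step 1 (adiabatic): W = (P₁V₁ − P₂V₂)/(γ−1) = (1672 − 966.8)/0.667 = 1058 J.
After step 1: P = 54.93 kPa, V = 17.6 L, T = 172.9 K.
Step 2 (isobaric): W = PΔV = (54.93 kPa)(7.56 − 17.6 L) = -551.5 J.
W_total = 1058 − 551.5 = 506 J.

W_total ≈ 506 J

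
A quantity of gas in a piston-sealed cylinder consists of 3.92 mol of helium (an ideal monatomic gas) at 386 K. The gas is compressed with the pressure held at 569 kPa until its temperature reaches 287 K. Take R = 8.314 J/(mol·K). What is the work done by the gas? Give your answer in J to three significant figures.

Isobaric: W = P ΔV = nR ΔT.
W = (3.92)(8.314)(287 − 386) = -3226 J.

W ≈ -3230 J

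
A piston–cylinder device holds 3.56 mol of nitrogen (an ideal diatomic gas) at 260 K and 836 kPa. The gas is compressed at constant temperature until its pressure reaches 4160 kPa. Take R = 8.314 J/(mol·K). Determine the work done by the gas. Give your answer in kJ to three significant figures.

Isothermal process: W = nRT ln(V₂/V₁) = nRT ln(P₁/P₂).
W = (3.56)(8.314)(260) × ln(836/4160)
  = 7695 × ln(0.201) = 7695 × -1.605
W_by_gas = -12348 J.

W ≈ -12.3 kJ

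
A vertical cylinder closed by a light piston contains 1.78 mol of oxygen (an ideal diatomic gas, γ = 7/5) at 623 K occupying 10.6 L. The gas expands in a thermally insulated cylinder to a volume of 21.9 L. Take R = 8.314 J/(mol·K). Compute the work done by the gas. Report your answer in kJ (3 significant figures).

Adiabatic: TV^(γ−1) = const with γ = 7/5.
T₂ = T₁ (V₁/V₂)^(γ−1) = 623 × (10.6/21.9)^0.4 = 623 × 0.7481 = 466.1 K.
W_by = nCᵥ(T₁ − T₂) = (1.78)(20.79)(623 − 466.1) = 5807 J.

W ≈ 5.81 kJ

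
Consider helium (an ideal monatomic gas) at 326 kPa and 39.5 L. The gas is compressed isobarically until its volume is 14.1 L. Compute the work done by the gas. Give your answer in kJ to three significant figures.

Isobaric: W = P ΔV.
W = (326 kPa)(14.1 − 39.5 L) = (326)(-25.4) = -8280 J.

W ≈ -8.28 kJ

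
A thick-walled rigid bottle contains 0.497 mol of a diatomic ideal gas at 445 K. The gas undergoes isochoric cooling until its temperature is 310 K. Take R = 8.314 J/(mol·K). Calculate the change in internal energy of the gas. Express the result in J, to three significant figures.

ΔU ≈ -1390 J

Constant volume ⇒ W = 0, so Q = ΔU = nCᵥΔT with Cᵥ = 5R/2 = 20.79 J/(mol·K).
ΔU = (0.497)(20.79)(310 − 445) = -1395 J.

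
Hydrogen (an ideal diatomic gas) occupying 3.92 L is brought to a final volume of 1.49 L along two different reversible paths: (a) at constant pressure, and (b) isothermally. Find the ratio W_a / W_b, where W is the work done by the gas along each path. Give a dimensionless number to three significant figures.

W_a / W_b ≈ 0.641

Path (a) isobaric: W = P₁(V₂ − V₁) → W_a/(P₁V₁) = -0.6199.
Path (b) isothermal: W = P₁V₁ ln(V₂/V₁) → W_b/(P₁V₁) = -0.9673.
W_a / W_b = -0.6199 / -0.9673 = 0.6408.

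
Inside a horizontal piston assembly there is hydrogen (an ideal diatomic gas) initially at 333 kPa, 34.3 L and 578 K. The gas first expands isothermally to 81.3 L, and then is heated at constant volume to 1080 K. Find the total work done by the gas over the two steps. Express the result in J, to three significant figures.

Step 1 (isothermal): W = P₁V₁ ln(V₂/V₁) = (11422) ln(81.3/34.3) = 9857 J.
Step 2 (isochoric): W = 0 (constant volume).
W_total = 9857 + 0 = 9857 J.

W_total ≈ 9860 J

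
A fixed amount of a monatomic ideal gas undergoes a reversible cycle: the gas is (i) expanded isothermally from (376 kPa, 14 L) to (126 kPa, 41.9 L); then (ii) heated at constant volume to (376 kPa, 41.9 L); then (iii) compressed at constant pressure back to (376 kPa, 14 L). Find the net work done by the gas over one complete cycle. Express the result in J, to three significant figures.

Leg (i): W = PᵢVᵢ ln(V_f/Vᵢ) = (5264) ln(41.9/14) = 5771 J.
Leg (ii): W = 0.
Leg (iii): W = PΔV = (376)(14 − 41.9) = -10490 J.
W_net = 5771 − 10490 = -4720 J.

W_net ≈ -4720 J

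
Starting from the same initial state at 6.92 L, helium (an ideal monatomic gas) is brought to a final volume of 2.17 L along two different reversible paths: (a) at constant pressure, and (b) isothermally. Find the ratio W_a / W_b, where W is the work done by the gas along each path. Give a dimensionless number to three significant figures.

Path (a) isobaric: W = P₁(V₂ − V₁) → W_a/(P₁V₁) = -0.6864.
Path (b) isothermal: W = P₁V₁ ln(V₂/V₁) → W_b/(P₁V₁) = -1.16.
W_a / W_b = -0.6864 / -1.16 = 0.5919.

W_a / W_b ≈ 0.592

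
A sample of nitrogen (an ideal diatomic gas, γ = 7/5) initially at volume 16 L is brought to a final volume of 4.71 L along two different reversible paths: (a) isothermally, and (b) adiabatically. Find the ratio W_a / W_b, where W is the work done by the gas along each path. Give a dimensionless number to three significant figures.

Path (a) isothermal: W = P₁V₁ ln(V₂/V₁) → W_a/(P₁V₁) = -1.223.
Path (b) adiabatic: W = P₁V₁(1 − (V₁/V₂)^(γ−1))/(γ−1) → W_b/(P₁V₁) = -1.577.
W_a / W_b = -1.223 / -1.577 = 0.7753.

W_a / W_b ≈ 0.775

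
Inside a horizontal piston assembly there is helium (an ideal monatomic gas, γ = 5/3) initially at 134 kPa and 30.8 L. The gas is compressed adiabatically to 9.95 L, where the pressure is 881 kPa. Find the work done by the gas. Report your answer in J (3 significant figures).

Adiabatic: W = (P₁V₁ − P₂V₂)/(γ − 1) with γ = 5/3.
P₁V₁ = 4127 J, P₂V₂ = 8766 J.
W = (4127 − 8766) / 0.6667 = -6958 J.

W ≈ -6960 J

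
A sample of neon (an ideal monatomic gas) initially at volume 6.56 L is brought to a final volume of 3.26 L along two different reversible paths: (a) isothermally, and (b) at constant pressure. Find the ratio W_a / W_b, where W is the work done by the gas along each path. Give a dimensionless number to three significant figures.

Path (a) isothermal: W = P₁V₁ ln(V₂/V₁) → W_a/(P₁V₁) = -0.6993.
Path (b) isobaric: W = P₁(V₂ − V₁) → W_b/(P₁V₁) = -0.503.
W_a / W_b = -0.6993 / -0.503 = 1.39.

W_a / W_b ≈ 1.39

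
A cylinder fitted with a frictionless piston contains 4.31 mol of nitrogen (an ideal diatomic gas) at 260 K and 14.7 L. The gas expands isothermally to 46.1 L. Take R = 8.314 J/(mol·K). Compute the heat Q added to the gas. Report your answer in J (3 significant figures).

Q ≈ 10600 J

Isothermal ⇒ ΔU = 0, so Q = W = nRT ln(V₂/V₁).
Q = (4.31)(8.314)(260) ln(46.1/14.7) = 9317 × 1.143 = 10649 J.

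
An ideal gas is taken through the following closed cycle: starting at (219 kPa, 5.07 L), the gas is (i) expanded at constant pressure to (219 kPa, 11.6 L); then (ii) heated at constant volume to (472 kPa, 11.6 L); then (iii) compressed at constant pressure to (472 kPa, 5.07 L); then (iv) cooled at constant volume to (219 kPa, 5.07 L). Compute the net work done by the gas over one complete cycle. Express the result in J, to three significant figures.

Constant-volume legs do no work.
W(i) = (219)(11.6 − 5.07) = 1430 J; W(iii) = (472)(5.07 − 11.6) = -3082 J.
W_net = 1430 − 3082 = -1652 J (the counter-clockwise enclosed area).

W_net ≈ -1650 J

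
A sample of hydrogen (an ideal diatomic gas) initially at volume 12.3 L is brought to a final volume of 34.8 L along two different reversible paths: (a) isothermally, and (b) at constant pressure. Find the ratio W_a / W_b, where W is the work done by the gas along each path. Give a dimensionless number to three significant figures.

W_a / W_b ≈ 0.569

Path (a) isothermal: W = P₁V₁ ln(V₂/V₁) → W_a/(P₁V₁) = 1.04.
Path (b) isobaric: W = P₁(V₂ − V₁) → W_b/(P₁V₁) = 1.829.
W_a / W_b = 1.04 / 1.829 = 0.5685.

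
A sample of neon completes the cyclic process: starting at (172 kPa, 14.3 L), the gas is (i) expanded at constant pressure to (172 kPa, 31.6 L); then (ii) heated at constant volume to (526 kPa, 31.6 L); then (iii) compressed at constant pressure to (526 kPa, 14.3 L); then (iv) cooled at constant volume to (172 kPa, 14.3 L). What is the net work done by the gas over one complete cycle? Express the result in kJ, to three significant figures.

Constant-volume legs do no work.
W(i) = (172)(31.6 − 14.3) = 2976 J; W(iii) = (526)(14.3 − 31.6) = -9100 J.
W_net = 2976 − 9100 = -6124 J (the counter-clockwise enclosed area).

W_net ≈ -6.12 kJ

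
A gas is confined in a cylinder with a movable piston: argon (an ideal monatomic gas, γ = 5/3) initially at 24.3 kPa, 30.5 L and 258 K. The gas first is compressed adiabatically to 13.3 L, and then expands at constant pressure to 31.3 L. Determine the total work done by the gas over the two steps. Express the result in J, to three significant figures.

Step 1 (adiabatic): W = (P₁V₁ − P₂V₂)/(γ−1) = (741.1 − 1289)/0.667 = -821.6 J.
After step 1: P = 96.91 kPa, V = 13.3 L, T = 448.7 K.
Step 2 (isobaric): W = PΔV = (96.91 kPa)(31.3 − 13.3 L) = 1744 J.
W_total = -821.6 + 1744 = 922.8 J.

W_total ≈ 923 J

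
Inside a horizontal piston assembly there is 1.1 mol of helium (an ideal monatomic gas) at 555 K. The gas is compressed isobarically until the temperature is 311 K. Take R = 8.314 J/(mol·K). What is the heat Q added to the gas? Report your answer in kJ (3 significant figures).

Q ≈ -5.58 kJ

Isobaric: W = nRΔT = (1.1)(8.314)(-244) = -2231 J.
ΔU = nCᵥΔT with Cᵥ = 3R/2: ΔU = (1.1)(12.47)(-244) = -3347 J.
Q = ΔU + W = -3347 − 2231 = -5579 J.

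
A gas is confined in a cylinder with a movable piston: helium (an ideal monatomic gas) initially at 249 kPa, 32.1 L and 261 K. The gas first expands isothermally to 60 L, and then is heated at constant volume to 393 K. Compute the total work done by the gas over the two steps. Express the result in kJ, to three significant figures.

Step 1 (isothermal): W = P₁V₁ ln(V₂/V₁) = (7993) ln(60/32.1) = 4999 J.
Step 2 (isochoric): W = 0 (constant volume).
W_total = 4999 + 0 = 4999 J.

W_total ≈ 5.00 kJ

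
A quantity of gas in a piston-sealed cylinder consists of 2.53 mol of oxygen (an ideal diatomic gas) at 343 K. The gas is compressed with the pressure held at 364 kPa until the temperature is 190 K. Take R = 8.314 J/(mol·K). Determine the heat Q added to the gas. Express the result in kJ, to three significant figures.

Q ≈ -11.3 kJ

Isobaric: W = nRΔT = (2.53)(8.314)(-153) = -3218 J.
ΔU = nCᵥΔT with Cᵥ = 5R/2: ΔU = (2.53)(20.79)(-153) = -8046 J.
Q = ΔU + W = -8046 − 3218 = -11264 J.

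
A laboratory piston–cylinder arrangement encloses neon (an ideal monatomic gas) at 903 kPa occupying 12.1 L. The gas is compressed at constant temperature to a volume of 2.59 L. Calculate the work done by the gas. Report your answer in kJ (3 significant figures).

W ≈ -16.8 kJ

Isothermal: W = nRT ln(V₂/V₁) = P₁V₁ ln(V₂/V₁).
P₁V₁ = (903 kPa)(12.1 L) = 10926 J.
W = 10926 × ln(2.59/12.1) = 10926 × -1.542
W_by_gas = -16843 J.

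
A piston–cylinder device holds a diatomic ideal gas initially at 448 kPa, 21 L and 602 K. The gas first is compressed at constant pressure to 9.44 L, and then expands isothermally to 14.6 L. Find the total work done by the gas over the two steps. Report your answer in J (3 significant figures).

W_total ≈ -3330 J

Step 1 (isobaric): W = PΔV = (448 kPa)(9.44 − 21 L) = -5179 J.
After step 1: P = 448 kPa, V = 9.44 L, T = 270.6 K.
Step 2 (isothermal): W = P₁V₁ ln(V₂/V₁) = (4229) ln(14.6/9.44) = 1844 J.
W_total = -5179 + 1844 = -3335 J.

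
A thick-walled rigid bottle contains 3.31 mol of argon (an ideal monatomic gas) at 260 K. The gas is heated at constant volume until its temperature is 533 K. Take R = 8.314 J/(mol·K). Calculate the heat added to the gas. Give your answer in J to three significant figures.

Constant volume ⇒ W = 0, so Q = ΔU = nCᵥΔT with Cᵥ = 3R/2 = 12.47 J/(mol·K).
ΔU = (3.31)(12.47)(533 − 260) = 11269 J.

Q ≈ 11300 J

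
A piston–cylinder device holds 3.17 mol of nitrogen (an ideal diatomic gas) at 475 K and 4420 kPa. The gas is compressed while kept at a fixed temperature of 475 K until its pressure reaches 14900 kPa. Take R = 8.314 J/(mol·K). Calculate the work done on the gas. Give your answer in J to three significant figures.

Isothermal process: W = nRT ln(V₂/V₁) = nRT ln(P₁/P₂).
W = (3.17)(8.314)(475) × ln(4420/14900)
  = 12519 × ln(0.2966) = 12519 × -1.215
W_by_gas = -15213 J; work on gas = −W_by = 15213 J.

W ≈ 15200 J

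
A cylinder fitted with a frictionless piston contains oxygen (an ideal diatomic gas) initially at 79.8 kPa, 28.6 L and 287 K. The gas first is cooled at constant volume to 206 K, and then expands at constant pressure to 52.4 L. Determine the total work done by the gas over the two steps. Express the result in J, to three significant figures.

Step 1 (isochoric): W = 0 (constant volume).
After step 1: P = 57.28 kPa (V unchanged).
Step 2 (isobaric): W = PΔV = (57.28 kPa)(52.4 − 28.6 L) = 1363 J.
W_total = 0 + 1363 = 1363 J.

W_total ≈ 1360 J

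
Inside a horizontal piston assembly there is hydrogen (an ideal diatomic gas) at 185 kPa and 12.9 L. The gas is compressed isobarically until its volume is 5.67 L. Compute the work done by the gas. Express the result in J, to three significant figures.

Isobaric: W = P ΔV.
W = (185 kPa)(5.67 − 12.9 L) = (185)(-7.23) = -1338 J.

W ≈ -1340 J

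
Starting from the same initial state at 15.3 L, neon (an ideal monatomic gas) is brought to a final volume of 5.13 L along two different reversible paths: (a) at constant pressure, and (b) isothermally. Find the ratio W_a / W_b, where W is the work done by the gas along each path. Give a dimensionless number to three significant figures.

Path (a) isobaric: W = P₁(V₂ − V₁) → W_a/(P₁V₁) = -0.6647.
Path (b) isothermal: W = P₁V₁ ln(V₂/V₁) → W_b/(P₁V₁) = -1.093.
W_a / W_b = -0.6647 / -1.093 = 0.6083.

W_a / W_b ≈ 0.608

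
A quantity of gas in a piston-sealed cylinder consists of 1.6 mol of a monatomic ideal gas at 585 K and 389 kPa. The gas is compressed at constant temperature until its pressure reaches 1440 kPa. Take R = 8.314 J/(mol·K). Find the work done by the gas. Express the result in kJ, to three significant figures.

Isothermal process: W = nRT ln(V₂/V₁) = nRT ln(P₁/P₂).
W = (1.6)(8.314)(585) × ln(389/1440)
  = 7782 × ln(0.2701) = 7782 × -1.309
W_by_gas = -10185 J.

W ≈ -10.2 kJ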